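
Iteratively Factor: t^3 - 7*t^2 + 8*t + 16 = (t - 4)*(t^2 - 3*t - 4) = (t - 4)^2*(t + 1)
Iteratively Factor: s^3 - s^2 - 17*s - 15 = (s + 3)*(s^2 - 4*s - 5) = (s + 1)*(s + 3)*(s - 5)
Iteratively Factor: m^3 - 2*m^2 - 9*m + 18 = (m - 3)*(m^2 + m - 6) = (m - 3)*(m - 2)*(m + 3)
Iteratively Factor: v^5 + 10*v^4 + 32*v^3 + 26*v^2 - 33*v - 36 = (v + 4)*(v^4 + 6*v^3 + 8*v^2 - 6*v - 9) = (v - 1)*(v + 4)*(v^3 + 7*v^2 + 15*v + 9) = (v - 1)*(v + 3)*(v + 4)*(v^2 + 4*v + 3) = (v - 1)*(v + 1)*(v + 3)*(v + 4)*(v + 3)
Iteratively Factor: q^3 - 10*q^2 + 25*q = (q)*(q^2 - 10*q + 25) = q*(q - 5)*(q - 5)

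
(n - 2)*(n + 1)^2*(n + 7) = n^4 + 7*n^3 - 3*n^2 - 23*n - 14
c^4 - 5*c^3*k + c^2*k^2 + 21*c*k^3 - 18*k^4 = (c - 3*k)^2*(c - k)*(c + 2*k)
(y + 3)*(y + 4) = y^2 + 7*y + 12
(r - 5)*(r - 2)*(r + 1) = r^3 - 6*r^2 + 3*r + 10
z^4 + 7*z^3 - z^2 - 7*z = z*(z - 1)*(z + 1)*(z + 7)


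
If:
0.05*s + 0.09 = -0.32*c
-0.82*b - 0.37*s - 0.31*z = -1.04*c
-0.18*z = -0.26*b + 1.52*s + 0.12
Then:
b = -0.271040184857566*z - 0.274903419142867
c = 0.0257473733617359*z - 0.26156713723508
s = -0.16478318951511*z - 0.12597032169549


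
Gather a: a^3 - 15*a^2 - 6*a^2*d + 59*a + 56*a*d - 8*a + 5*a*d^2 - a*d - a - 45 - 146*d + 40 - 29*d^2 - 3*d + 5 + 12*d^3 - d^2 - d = a^3 + a^2*(-6*d - 15) + a*(5*d^2 + 55*d + 50) + 12*d^3 - 30*d^2 - 150*d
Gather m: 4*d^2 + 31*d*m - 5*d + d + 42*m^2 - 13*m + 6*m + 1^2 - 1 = 4*d^2 - 4*d + 42*m^2 + m*(31*d - 7)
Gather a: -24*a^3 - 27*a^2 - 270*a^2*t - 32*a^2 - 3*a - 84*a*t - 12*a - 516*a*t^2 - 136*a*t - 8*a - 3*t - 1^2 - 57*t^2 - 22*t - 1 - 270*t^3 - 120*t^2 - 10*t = -24*a^3 + a^2*(-270*t - 59) + a*(-516*t^2 - 220*t - 23) - 270*t^3 - 177*t^2 - 35*t - 2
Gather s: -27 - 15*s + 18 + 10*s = -5*s - 9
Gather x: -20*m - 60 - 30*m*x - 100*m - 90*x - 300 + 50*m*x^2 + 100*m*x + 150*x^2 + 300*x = -120*m + x^2*(50*m + 150) + x*(70*m + 210) - 360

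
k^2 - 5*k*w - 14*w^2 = (k - 7*w)*(k + 2*w)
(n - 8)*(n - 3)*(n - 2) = n^3 - 13*n^2 + 46*n - 48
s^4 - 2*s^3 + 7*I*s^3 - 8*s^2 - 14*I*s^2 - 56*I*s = s*(s - 4)*(s + 2)*(s + 7*I)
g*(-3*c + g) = -3*c*g + g^2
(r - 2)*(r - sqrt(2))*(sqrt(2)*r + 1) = sqrt(2)*r^3 - 2*sqrt(2)*r^2 - r^2 - sqrt(2)*r + 2*r + 2*sqrt(2)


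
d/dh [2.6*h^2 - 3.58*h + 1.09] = 5.2*h - 3.58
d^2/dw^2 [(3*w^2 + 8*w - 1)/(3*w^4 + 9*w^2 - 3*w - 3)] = 2*(9*w^8 + 48*w^7 - 19*w^6 + 90*w^5 + 33*w^4 + 163*w^3 - 6*w^2 + 81*w - 9)/(3*(w^12 + 9*w^10 - 3*w^9 + 24*w^8 - 18*w^7 + 12*w^6 - 21*w^5 - 15*w^4 + 17*w^3 + 6*w^2 - 3*w - 1))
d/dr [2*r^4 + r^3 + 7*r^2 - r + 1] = 8*r^3 + 3*r^2 + 14*r - 1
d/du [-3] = 0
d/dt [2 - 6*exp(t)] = -6*exp(t)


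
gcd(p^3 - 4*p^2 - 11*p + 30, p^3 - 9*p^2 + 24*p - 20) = p^2 - 7*p + 10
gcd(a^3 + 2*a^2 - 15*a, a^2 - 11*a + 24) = a - 3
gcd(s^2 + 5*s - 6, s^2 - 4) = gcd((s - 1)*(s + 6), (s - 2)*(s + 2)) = 1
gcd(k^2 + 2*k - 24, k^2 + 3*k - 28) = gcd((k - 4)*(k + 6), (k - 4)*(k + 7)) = k - 4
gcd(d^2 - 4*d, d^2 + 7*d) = d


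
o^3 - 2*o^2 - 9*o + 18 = (o - 3)*(o - 2)*(o + 3)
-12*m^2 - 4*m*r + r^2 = (-6*m + r)*(2*m + r)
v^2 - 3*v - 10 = (v - 5)*(v + 2)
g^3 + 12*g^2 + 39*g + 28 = (g + 1)*(g + 4)*(g + 7)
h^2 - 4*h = h*(h - 4)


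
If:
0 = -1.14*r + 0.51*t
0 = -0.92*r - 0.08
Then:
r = -0.09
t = -0.19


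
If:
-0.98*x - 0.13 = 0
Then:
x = -0.13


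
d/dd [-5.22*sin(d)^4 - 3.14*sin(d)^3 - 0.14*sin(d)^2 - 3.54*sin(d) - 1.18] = (-15.94*sin(d) + 5.22*sin(3*d) + 4.71*cos(2*d) - 8.25)*cos(d)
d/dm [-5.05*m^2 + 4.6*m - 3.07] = 4.6 - 10.1*m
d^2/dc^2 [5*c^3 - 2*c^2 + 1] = 30*c - 4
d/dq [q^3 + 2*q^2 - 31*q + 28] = 3*q^2 + 4*q - 31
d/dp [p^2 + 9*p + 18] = 2*p + 9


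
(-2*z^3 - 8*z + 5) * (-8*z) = 16*z^4 + 64*z^2 - 40*z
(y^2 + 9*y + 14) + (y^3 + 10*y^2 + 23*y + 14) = y^3 + 11*y^2 + 32*y + 28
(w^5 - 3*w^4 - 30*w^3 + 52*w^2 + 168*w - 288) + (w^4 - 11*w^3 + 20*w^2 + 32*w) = w^5 - 2*w^4 - 41*w^3 + 72*w^2 + 200*w - 288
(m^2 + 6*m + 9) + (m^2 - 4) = 2*m^2 + 6*m + 5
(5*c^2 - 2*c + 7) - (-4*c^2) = 9*c^2 - 2*c + 7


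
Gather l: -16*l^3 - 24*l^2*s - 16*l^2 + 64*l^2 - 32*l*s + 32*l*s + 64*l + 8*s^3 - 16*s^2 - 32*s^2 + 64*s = -16*l^3 + l^2*(48 - 24*s) + 64*l + 8*s^3 - 48*s^2 + 64*s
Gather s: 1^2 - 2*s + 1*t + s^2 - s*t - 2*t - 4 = s^2 + s*(-t - 2) - t - 3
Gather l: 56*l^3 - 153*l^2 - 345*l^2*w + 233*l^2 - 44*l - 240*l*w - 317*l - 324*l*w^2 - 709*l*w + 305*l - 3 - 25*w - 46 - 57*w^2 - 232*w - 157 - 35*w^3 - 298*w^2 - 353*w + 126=56*l^3 + l^2*(80 - 345*w) + l*(-324*w^2 - 949*w - 56) - 35*w^3 - 355*w^2 - 610*w - 80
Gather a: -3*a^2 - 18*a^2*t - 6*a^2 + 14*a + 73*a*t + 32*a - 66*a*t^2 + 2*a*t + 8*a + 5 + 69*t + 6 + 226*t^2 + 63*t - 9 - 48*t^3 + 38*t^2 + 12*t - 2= a^2*(-18*t - 9) + a*(-66*t^2 + 75*t + 54) - 48*t^3 + 264*t^2 + 144*t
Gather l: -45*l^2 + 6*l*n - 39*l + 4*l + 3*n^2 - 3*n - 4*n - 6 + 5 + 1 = -45*l^2 + l*(6*n - 35) + 3*n^2 - 7*n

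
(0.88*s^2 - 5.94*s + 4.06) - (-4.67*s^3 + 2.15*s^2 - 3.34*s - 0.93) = 4.67*s^3 - 1.27*s^2 - 2.6*s + 4.99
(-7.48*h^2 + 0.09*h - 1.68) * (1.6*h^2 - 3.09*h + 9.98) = -11.968*h^4 + 23.2572*h^3 - 77.6165*h^2 + 6.0894*h - 16.7664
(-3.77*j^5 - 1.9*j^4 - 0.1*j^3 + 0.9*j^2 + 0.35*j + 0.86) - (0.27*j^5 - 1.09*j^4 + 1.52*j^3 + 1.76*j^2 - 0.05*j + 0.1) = -4.04*j^5 - 0.81*j^4 - 1.62*j^3 - 0.86*j^2 + 0.4*j + 0.76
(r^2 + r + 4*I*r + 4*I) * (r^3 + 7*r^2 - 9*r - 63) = r^5 + 8*r^4 + 4*I*r^4 - 2*r^3 + 32*I*r^3 - 72*r^2 - 8*I*r^2 - 63*r - 288*I*r - 252*I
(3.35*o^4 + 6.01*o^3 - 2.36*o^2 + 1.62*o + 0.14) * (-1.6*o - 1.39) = -5.36*o^5 - 14.2725*o^4 - 4.5779*o^3 + 0.688399999999999*o^2 - 2.4758*o - 0.1946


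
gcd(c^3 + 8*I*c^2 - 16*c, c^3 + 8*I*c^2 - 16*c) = c^3 + 8*I*c^2 - 16*c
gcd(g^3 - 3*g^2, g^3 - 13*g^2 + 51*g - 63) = g - 3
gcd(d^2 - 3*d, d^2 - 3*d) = d^2 - 3*d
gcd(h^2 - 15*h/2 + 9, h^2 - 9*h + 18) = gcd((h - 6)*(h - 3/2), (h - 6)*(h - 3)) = h - 6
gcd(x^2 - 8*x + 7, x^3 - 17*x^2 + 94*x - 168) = x - 7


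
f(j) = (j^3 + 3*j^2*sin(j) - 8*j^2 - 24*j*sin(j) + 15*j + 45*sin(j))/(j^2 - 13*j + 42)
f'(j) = (13 - 2*j)*(j^3 + 3*j^2*sin(j) - 8*j^2 - 24*j*sin(j) + 15*j + 45*sin(j))/(j^2 - 13*j + 42)^2 + (3*j^2*cos(j) + 3*j^2 + 6*j*sin(j) - 24*j*cos(j) - 16*j - 24*sin(j) + 45*cos(j) + 15)/(j^2 - 13*j + 42)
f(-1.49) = -2.05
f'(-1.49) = 0.83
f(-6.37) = -4.27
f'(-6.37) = 2.74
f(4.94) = -0.11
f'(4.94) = 1.49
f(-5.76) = -2.68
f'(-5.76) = 2.38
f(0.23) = 0.31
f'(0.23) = 1.25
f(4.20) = -0.30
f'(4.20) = -0.06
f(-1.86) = -2.27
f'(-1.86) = 0.32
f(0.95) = 0.92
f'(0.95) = 0.40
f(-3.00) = -1.83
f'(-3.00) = -0.90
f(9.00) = 40.95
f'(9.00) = -23.99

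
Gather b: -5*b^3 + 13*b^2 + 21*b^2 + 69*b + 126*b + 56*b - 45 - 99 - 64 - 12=-5*b^3 + 34*b^2 + 251*b - 220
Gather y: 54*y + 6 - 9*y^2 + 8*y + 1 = -9*y^2 + 62*y + 7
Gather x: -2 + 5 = 3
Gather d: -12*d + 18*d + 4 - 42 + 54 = 6*d + 16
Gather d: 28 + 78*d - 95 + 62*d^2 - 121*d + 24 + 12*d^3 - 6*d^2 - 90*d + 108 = 12*d^3 + 56*d^2 - 133*d + 65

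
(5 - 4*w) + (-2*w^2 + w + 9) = -2*w^2 - 3*w + 14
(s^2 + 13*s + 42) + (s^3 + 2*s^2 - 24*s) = s^3 + 3*s^2 - 11*s + 42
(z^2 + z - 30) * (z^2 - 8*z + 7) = z^4 - 7*z^3 - 31*z^2 + 247*z - 210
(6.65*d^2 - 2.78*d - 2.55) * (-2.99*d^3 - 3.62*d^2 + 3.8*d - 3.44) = -19.8835*d^5 - 15.7608*d^4 + 42.9581*d^3 - 24.209*d^2 - 0.126800000000001*d + 8.772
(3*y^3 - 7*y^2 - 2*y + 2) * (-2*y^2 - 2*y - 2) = -6*y^5 + 8*y^4 + 12*y^3 + 14*y^2 - 4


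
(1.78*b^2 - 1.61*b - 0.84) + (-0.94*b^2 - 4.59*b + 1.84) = 0.84*b^2 - 6.2*b + 1.0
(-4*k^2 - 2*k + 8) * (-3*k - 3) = 12*k^3 + 18*k^2 - 18*k - 24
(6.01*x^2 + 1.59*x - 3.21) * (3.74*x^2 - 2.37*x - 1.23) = 22.4774*x^4 - 8.2971*x^3 - 23.166*x^2 + 5.652*x + 3.9483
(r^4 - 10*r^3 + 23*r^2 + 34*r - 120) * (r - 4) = r^5 - 14*r^4 + 63*r^3 - 58*r^2 - 256*r + 480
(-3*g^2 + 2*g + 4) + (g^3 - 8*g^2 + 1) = g^3 - 11*g^2 + 2*g + 5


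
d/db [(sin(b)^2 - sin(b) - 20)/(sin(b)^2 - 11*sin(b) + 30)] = -10*cos(b)/(sin(b) - 6)^2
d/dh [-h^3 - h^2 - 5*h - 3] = -3*h^2 - 2*h - 5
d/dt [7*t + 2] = 7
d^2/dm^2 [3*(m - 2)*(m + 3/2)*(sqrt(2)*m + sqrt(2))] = sqrt(2)*(18*m + 3)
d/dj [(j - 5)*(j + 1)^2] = 3*(j - 3)*(j + 1)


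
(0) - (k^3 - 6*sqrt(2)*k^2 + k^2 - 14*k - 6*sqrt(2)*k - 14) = -k^3 - k^2 + 6*sqrt(2)*k^2 + 6*sqrt(2)*k + 14*k + 14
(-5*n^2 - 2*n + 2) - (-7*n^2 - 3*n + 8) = 2*n^2 + n - 6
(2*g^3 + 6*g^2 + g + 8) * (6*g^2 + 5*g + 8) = 12*g^5 + 46*g^4 + 52*g^3 + 101*g^2 + 48*g + 64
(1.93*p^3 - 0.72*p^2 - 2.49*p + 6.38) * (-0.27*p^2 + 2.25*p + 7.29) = -0.5211*p^5 + 4.5369*p^4 + 13.122*p^3 - 12.5739*p^2 - 3.7971*p + 46.5102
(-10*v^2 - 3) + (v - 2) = -10*v^2 + v - 5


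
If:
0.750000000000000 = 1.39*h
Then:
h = 0.54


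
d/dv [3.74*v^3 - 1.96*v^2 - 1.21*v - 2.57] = 11.22*v^2 - 3.92*v - 1.21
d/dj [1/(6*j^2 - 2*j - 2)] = (1 - 6*j)/(2*(-3*j^2 + j + 1)^2)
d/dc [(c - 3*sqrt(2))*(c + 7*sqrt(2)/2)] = 2*c + sqrt(2)/2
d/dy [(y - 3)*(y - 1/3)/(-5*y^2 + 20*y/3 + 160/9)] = 6*(-27*y^2 + 123*y - 178)/(5*(81*y^4 - 216*y^3 - 432*y^2 + 768*y + 1024))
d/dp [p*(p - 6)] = 2*p - 6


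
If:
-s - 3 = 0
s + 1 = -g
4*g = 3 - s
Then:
No Solution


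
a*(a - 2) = a^2 - 2*a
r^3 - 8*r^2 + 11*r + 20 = (r - 5)*(r - 4)*(r + 1)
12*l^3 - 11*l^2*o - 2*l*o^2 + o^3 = (-4*l + o)*(-l + o)*(3*l + o)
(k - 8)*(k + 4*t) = k^2 + 4*k*t - 8*k - 32*t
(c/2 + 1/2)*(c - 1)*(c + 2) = c^3/2 + c^2 - c/2 - 1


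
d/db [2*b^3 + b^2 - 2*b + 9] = 6*b^2 + 2*b - 2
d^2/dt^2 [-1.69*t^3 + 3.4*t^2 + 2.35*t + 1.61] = 6.8 - 10.14*t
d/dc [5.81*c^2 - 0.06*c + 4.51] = 11.62*c - 0.06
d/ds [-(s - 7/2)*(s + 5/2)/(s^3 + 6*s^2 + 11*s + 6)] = (4*s^4 - 8*s^3 - 173*s^2 - 468*s - 361)/(4*(s^6 + 12*s^5 + 58*s^4 + 144*s^3 + 193*s^2 + 132*s + 36))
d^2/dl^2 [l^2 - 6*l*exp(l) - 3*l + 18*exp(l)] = -6*l*exp(l) + 6*exp(l) + 2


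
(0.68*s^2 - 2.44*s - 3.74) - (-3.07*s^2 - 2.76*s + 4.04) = 3.75*s^2 + 0.32*s - 7.78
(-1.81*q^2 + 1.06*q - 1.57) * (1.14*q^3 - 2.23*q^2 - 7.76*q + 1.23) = -2.0634*q^5 + 5.2447*q^4 + 9.892*q^3 - 6.9508*q^2 + 13.487*q - 1.9311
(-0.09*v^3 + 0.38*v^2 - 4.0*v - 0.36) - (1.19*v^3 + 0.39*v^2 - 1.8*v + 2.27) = -1.28*v^3 - 0.01*v^2 - 2.2*v - 2.63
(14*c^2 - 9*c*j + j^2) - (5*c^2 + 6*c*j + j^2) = 9*c^2 - 15*c*j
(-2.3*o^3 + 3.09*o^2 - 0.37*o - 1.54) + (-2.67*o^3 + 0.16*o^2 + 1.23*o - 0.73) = -4.97*o^3 + 3.25*o^2 + 0.86*o - 2.27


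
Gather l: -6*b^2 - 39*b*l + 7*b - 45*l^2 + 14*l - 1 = -6*b^2 + 7*b - 45*l^2 + l*(14 - 39*b) - 1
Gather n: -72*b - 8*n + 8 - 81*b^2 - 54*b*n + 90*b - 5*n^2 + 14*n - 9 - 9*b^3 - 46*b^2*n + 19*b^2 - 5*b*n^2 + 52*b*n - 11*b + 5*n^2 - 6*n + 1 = -9*b^3 - 62*b^2 - 5*b*n^2 + 7*b + n*(-46*b^2 - 2*b)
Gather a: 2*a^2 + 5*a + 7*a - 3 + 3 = 2*a^2 + 12*a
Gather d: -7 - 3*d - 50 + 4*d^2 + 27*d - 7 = 4*d^2 + 24*d - 64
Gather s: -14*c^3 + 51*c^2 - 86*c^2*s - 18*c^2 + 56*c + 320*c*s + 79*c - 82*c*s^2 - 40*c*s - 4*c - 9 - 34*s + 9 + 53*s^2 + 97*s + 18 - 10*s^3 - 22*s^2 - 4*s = -14*c^3 + 33*c^2 + 131*c - 10*s^3 + s^2*(31 - 82*c) + s*(-86*c^2 + 280*c + 59) + 18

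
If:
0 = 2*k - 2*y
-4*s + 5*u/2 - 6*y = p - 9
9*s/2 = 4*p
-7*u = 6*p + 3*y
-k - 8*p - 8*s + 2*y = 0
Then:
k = 612/511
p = 81/1022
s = 36/511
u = -297/511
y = 612/511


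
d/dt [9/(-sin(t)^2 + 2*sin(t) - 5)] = 18*(sin(t) - 1)*cos(t)/(sin(t)^2 - 2*sin(t) + 5)^2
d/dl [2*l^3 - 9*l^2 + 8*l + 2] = 6*l^2 - 18*l + 8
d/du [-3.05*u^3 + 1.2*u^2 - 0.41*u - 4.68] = -9.15*u^2 + 2.4*u - 0.41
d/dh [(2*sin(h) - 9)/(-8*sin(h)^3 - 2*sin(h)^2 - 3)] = 2*(-6*sin(h) - 4*sin(3*h) + 53*cos(2*h) - 56)*cos(h)/(8*sin(h)^3 + 2*sin(h)^2 + 3)^2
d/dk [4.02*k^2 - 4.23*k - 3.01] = 8.04*k - 4.23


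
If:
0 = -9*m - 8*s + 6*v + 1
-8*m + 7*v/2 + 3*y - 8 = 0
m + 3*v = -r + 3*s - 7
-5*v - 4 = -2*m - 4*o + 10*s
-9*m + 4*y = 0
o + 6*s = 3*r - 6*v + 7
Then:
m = -5737/978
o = 27827/1304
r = 73921/3912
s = 8955/1304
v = 373/1956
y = -17211/1304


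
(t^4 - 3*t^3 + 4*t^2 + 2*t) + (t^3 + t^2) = t^4 - 2*t^3 + 5*t^2 + 2*t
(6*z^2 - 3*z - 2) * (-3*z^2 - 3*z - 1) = -18*z^4 - 9*z^3 + 9*z^2 + 9*z + 2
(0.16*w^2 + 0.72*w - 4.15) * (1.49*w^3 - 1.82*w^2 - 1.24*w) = 0.2384*w^5 + 0.7816*w^4 - 7.6923*w^3 + 6.6602*w^2 + 5.146*w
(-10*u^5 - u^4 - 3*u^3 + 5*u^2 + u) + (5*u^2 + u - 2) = -10*u^5 - u^4 - 3*u^3 + 10*u^2 + 2*u - 2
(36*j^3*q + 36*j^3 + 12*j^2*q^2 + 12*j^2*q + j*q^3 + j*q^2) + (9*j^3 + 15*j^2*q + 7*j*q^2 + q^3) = 36*j^3*q + 45*j^3 + 12*j^2*q^2 + 27*j^2*q + j*q^3 + 8*j*q^2 + q^3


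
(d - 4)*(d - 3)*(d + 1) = d^3 - 6*d^2 + 5*d + 12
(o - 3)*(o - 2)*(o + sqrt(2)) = o^3 - 5*o^2 + sqrt(2)*o^2 - 5*sqrt(2)*o + 6*o + 6*sqrt(2)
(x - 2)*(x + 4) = x^2 + 2*x - 8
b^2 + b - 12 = (b - 3)*(b + 4)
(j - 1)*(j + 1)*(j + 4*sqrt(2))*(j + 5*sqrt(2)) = j^4 + 9*sqrt(2)*j^3 + 39*j^2 - 9*sqrt(2)*j - 40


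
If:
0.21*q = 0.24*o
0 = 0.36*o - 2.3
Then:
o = 6.39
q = 7.30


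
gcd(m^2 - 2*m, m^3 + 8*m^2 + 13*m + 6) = 1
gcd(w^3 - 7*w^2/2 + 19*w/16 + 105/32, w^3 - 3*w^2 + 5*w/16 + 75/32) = w^2 - 7*w/4 - 15/8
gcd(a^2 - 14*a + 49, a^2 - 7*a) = a - 7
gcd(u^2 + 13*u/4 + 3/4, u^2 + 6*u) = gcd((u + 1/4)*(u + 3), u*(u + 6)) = 1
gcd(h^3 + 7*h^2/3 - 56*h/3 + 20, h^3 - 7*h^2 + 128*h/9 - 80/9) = h - 5/3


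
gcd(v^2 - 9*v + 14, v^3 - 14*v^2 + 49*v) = v - 7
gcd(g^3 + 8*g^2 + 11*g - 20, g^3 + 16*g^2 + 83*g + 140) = g^2 + 9*g + 20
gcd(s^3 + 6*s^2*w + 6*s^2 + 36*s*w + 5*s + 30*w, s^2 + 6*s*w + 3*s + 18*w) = s + 6*w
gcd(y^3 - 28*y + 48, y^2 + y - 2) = 1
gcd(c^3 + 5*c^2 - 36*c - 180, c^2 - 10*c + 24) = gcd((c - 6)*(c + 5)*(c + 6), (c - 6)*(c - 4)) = c - 6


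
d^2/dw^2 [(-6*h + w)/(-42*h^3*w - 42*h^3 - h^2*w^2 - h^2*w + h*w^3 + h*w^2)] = 2*((6*h - w)*(42*h^2 + 2*h*w + h - 3*w^2 - 2*w)^2 + (42*h^2 + 2*h*w + h - 3*w^2 - 2*w + (6*h - w)*(-h + 3*w + 1))*(42*h^2*w + 42*h^2 + h*w^2 + h*w - w^3 - w^2))/(h*(42*h^2*w + 42*h^2 + h*w^2 + h*w - w^3 - w^2)^3)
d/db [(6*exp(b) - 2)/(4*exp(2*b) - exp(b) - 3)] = 2*(-(3*exp(b) - 1)*(8*exp(b) - 1) + 12*exp(2*b) - 3*exp(b) - 9)*exp(b)/(-4*exp(2*b) + exp(b) + 3)^2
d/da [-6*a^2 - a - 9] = -12*a - 1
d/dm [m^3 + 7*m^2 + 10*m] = 3*m^2 + 14*m + 10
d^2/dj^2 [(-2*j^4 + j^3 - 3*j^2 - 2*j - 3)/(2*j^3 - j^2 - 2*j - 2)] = 2*(-20*j^6 - 48*j^5 - 108*j^4 - 102*j^3 - 39*j^2 - 30*j - 10)/(8*j^9 - 12*j^8 - 18*j^7 - j^6 + 42*j^5 + 30*j^4 - 8*j^3 - 36*j^2 - 24*j - 8)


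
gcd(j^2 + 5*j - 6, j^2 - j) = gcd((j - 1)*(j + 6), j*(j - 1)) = j - 1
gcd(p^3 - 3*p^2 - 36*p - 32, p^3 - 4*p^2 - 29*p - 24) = p^2 - 7*p - 8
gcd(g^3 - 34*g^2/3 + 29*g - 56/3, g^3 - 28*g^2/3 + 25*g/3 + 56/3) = g^2 - 31*g/3 + 56/3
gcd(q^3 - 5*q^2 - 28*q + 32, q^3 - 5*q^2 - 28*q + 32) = q^3 - 5*q^2 - 28*q + 32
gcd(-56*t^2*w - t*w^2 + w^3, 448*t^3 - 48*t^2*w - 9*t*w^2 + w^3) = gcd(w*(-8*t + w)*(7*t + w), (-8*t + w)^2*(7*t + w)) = 56*t^2 + t*w - w^2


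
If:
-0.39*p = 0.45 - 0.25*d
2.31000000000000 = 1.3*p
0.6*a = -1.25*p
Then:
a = -3.70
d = 4.57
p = 1.78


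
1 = 1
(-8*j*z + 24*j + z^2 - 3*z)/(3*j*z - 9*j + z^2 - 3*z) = (-8*j + z)/(3*j + z)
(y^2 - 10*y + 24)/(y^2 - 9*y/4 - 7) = 4*(y - 6)/(4*y + 7)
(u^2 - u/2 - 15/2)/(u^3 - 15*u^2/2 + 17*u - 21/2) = (2*u + 5)/(2*u^2 - 9*u + 7)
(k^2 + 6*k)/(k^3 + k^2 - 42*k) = (k + 6)/(k^2 + k - 42)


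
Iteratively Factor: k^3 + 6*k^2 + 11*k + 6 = (k + 2)*(k^2 + 4*k + 3) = (k + 1)*(k + 2)*(k + 3)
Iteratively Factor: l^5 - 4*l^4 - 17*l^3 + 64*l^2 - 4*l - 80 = (l - 2)*(l^4 - 2*l^3 - 21*l^2 + 22*l + 40) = (l - 2)^2*(l^3 - 21*l - 20) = (l - 2)^2*(l + 1)*(l^2 - l - 20) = (l - 5)*(l - 2)^2*(l + 1)*(l + 4)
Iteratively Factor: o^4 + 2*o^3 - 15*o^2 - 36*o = (o + 3)*(o^3 - o^2 - 12*o) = (o + 3)^2*(o^2 - 4*o) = (o - 4)*(o + 3)^2*(o)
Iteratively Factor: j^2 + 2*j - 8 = (j + 4)*(j - 2)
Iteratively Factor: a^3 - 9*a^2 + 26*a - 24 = (a - 4)*(a^2 - 5*a + 6) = (a - 4)*(a - 2)*(a - 3)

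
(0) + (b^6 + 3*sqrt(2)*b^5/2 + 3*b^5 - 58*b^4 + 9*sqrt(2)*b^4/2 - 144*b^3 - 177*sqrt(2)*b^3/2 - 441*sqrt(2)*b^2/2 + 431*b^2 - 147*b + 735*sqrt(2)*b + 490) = b^6 + 3*sqrt(2)*b^5/2 + 3*b^5 - 58*b^4 + 9*sqrt(2)*b^4/2 - 144*b^3 - 177*sqrt(2)*b^3/2 - 441*sqrt(2)*b^2/2 + 431*b^2 - 147*b + 735*sqrt(2)*b + 490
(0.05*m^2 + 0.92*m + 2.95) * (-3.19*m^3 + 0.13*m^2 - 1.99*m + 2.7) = -0.1595*m^5 - 2.9283*m^4 - 9.3904*m^3 - 1.3123*m^2 - 3.3865*m + 7.965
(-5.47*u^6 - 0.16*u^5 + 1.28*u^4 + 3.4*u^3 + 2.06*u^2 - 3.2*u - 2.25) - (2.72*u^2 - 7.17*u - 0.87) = -5.47*u^6 - 0.16*u^5 + 1.28*u^4 + 3.4*u^3 - 0.66*u^2 + 3.97*u - 1.38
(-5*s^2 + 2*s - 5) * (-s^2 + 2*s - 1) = 5*s^4 - 12*s^3 + 14*s^2 - 12*s + 5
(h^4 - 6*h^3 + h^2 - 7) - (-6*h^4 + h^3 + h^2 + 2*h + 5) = 7*h^4 - 7*h^3 - 2*h - 12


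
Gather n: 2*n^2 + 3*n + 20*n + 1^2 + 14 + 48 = 2*n^2 + 23*n + 63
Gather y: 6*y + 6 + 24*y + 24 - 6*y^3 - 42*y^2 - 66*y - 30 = -6*y^3 - 42*y^2 - 36*y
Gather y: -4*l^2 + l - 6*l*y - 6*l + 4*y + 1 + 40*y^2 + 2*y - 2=-4*l^2 - 5*l + 40*y^2 + y*(6 - 6*l) - 1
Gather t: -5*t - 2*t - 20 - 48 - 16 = -7*t - 84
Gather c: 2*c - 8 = 2*c - 8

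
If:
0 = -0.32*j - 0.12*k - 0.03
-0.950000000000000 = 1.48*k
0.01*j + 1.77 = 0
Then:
No Solution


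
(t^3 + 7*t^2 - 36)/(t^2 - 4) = (t^2 + 9*t + 18)/(t + 2)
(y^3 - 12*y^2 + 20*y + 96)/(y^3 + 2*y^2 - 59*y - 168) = (y^2 - 4*y - 12)/(y^2 + 10*y + 21)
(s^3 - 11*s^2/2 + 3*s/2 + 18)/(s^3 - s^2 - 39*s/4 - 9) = 2*(s - 3)/(2*s + 3)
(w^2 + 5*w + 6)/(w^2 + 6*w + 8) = (w + 3)/(w + 4)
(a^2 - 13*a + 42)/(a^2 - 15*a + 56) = (a - 6)/(a - 8)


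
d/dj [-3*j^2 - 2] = -6*j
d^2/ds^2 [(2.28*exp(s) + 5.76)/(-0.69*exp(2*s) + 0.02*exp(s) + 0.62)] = (-1.085508*exp(4*s) - 11.000808*exp(3*s) - 5.61384*exp(2*s) - 9.830544*exp(s) - 0.805008)*exp(s)/(0.328509*exp(6*s) - 0.028566*exp(5*s) - 0.884718*exp(4*s) + 0.051328*exp(3*s) + 0.794964*exp(2*s) - 0.023064*exp(s) - 0.238328)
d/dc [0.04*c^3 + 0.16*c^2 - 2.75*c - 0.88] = 0.12*c^2 + 0.32*c - 2.75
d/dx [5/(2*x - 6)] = -5/(2*(x - 3)^2)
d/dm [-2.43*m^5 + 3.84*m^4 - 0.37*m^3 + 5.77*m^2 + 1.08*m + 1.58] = -12.15*m^4 + 15.36*m^3 - 1.11*m^2 + 11.54*m + 1.08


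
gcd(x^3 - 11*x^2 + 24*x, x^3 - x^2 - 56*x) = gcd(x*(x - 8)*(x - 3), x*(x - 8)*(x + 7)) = x^2 - 8*x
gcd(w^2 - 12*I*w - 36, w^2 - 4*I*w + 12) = w - 6*I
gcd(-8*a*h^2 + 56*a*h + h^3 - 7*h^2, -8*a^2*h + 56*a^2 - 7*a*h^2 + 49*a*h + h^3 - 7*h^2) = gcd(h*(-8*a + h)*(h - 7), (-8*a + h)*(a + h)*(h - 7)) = 8*a*h - 56*a - h^2 + 7*h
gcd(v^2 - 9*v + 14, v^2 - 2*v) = v - 2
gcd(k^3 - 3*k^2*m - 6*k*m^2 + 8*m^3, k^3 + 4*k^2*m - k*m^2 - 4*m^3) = k - m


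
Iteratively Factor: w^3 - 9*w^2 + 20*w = (w - 4)*(w^2 - 5*w) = w*(w - 4)*(w - 5)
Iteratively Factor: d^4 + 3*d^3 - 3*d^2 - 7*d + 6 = (d + 2)*(d^3 + d^2 - 5*d + 3) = (d - 1)*(d + 2)*(d^2 + 2*d - 3) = (d - 1)*(d + 2)*(d + 3)*(d - 1)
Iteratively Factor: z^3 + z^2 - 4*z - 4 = (z + 2)*(z^2 - z - 2) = (z + 1)*(z + 2)*(z - 2)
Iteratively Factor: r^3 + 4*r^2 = (r)*(r^2 + 4*r) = r*(r + 4)*(r)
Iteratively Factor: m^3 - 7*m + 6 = (m - 2)*(m^2 + 2*m - 3) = (m - 2)*(m - 1)*(m + 3)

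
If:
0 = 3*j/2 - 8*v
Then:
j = 16*v/3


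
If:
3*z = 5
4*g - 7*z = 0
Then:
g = 35/12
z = 5/3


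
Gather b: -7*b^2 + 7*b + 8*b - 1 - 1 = -7*b^2 + 15*b - 2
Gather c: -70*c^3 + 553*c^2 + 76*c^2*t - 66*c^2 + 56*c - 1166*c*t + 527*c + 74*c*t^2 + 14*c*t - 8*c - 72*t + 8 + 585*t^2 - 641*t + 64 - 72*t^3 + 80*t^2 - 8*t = -70*c^3 + c^2*(76*t + 487) + c*(74*t^2 - 1152*t + 575) - 72*t^3 + 665*t^2 - 721*t + 72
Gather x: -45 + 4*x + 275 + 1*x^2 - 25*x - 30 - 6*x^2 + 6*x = -5*x^2 - 15*x + 200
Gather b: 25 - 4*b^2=25 - 4*b^2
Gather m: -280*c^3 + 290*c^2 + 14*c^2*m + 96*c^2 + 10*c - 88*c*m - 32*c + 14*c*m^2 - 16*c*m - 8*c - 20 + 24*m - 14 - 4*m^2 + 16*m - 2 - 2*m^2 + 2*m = -280*c^3 + 386*c^2 - 30*c + m^2*(14*c - 6) + m*(14*c^2 - 104*c + 42) - 36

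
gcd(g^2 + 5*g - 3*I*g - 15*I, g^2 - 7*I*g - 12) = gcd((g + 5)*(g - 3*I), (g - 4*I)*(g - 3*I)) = g - 3*I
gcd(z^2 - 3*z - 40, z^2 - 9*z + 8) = z - 8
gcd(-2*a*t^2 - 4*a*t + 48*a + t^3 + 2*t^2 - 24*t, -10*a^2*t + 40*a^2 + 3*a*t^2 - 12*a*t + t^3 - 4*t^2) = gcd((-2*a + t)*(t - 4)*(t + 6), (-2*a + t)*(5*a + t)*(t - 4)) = -2*a*t + 8*a + t^2 - 4*t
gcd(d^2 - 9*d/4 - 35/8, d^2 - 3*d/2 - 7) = d - 7/2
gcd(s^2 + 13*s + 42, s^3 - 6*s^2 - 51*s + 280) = s + 7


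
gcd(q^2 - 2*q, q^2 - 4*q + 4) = q - 2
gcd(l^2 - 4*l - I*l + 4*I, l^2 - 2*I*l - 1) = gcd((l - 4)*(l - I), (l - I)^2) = l - I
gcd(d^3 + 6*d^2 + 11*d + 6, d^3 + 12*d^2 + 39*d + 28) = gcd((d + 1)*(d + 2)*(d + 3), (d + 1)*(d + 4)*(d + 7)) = d + 1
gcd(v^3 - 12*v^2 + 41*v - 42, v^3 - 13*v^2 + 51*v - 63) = v^2 - 10*v + 21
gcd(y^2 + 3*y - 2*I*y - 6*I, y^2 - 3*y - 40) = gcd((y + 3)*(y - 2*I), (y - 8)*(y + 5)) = 1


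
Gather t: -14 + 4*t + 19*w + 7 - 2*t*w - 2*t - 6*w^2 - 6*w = t*(2 - 2*w) - 6*w^2 + 13*w - 7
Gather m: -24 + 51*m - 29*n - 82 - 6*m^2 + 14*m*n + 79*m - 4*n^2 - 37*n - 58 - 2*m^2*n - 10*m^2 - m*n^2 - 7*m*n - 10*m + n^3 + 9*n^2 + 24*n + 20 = m^2*(-2*n - 16) + m*(-n^2 + 7*n + 120) + n^3 + 5*n^2 - 42*n - 144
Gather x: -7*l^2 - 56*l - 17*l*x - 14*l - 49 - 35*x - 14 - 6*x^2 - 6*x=-7*l^2 - 70*l - 6*x^2 + x*(-17*l - 41) - 63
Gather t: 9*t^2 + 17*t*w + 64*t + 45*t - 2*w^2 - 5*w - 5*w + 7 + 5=9*t^2 + t*(17*w + 109) - 2*w^2 - 10*w + 12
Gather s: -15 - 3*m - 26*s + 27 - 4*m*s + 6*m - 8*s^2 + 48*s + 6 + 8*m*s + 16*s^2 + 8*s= 3*m + 8*s^2 + s*(4*m + 30) + 18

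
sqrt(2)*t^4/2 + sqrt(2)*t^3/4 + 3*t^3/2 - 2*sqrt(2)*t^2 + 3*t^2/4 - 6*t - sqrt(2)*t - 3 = (t - 2)*(t + 1/2)*(t + 3*sqrt(2)/2)*(sqrt(2)*t/2 + sqrt(2))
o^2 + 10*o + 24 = (o + 4)*(o + 6)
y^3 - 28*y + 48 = (y - 4)*(y - 2)*(y + 6)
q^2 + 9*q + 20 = (q + 4)*(q + 5)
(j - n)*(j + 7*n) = j^2 + 6*j*n - 7*n^2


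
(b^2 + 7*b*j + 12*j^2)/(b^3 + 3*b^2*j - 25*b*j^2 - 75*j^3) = (b + 4*j)/(b^2 - 25*j^2)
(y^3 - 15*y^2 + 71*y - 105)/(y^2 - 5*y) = y - 10 + 21/y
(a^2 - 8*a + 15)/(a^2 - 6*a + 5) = (a - 3)/(a - 1)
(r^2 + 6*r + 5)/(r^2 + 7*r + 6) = (r + 5)/(r + 6)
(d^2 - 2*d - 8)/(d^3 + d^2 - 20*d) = (d + 2)/(d*(d + 5))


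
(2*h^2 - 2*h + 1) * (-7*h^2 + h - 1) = -14*h^4 + 16*h^3 - 11*h^2 + 3*h - 1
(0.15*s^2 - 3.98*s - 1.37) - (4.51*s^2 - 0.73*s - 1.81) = -4.36*s^2 - 3.25*s + 0.44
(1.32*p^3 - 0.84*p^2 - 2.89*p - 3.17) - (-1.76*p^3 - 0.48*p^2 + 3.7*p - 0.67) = 3.08*p^3 - 0.36*p^2 - 6.59*p - 2.5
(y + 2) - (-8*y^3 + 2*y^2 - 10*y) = 8*y^3 - 2*y^2 + 11*y + 2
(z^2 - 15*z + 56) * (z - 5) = z^3 - 20*z^2 + 131*z - 280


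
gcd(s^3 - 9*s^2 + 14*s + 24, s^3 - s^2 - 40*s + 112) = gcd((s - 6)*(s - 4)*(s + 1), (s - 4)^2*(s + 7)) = s - 4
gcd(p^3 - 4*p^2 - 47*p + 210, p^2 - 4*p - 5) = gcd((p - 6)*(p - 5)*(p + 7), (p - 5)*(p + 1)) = p - 5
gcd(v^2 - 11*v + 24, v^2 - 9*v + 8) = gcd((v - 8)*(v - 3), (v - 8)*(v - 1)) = v - 8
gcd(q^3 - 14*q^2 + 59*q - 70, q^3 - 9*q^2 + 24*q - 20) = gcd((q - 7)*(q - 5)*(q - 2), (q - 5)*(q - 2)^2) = q^2 - 7*q + 10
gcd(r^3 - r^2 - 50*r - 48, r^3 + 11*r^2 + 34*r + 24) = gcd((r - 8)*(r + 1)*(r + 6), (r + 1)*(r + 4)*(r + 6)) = r^2 + 7*r + 6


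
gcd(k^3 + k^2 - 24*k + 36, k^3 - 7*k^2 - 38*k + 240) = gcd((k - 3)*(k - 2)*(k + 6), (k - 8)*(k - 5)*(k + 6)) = k + 6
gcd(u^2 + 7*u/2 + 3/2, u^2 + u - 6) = u + 3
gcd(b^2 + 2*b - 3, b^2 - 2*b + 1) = b - 1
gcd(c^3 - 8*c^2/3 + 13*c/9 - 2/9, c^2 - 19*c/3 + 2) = c - 1/3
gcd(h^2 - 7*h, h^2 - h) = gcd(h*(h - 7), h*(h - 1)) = h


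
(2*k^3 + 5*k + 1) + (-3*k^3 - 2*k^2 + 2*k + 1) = -k^3 - 2*k^2 + 7*k + 2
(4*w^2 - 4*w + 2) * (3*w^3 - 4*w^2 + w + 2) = 12*w^5 - 28*w^4 + 26*w^3 - 4*w^2 - 6*w + 4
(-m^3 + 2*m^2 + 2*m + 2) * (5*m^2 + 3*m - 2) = -5*m^5 + 7*m^4 + 18*m^3 + 12*m^2 + 2*m - 4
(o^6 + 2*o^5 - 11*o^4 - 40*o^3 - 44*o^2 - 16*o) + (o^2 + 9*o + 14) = o^6 + 2*o^5 - 11*o^4 - 40*o^3 - 43*o^2 - 7*o + 14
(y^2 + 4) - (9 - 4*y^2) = 5*y^2 - 5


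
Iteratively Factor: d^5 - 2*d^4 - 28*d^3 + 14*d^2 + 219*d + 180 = (d + 1)*(d^4 - 3*d^3 - 25*d^2 + 39*d + 180) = (d + 1)*(d + 3)*(d^3 - 6*d^2 - 7*d + 60) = (d - 4)*(d + 1)*(d + 3)*(d^2 - 2*d - 15) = (d - 4)*(d + 1)*(d + 3)^2*(d - 5)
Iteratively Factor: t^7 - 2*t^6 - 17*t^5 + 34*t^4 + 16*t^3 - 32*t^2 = (t)*(t^6 - 2*t^5 - 17*t^4 + 34*t^3 + 16*t^2 - 32*t) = t*(t + 4)*(t^5 - 6*t^4 + 7*t^3 + 6*t^2 - 8*t) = t*(t - 1)*(t + 4)*(t^4 - 5*t^3 + 2*t^2 + 8*t) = t*(t - 4)*(t - 1)*(t + 4)*(t^3 - t^2 - 2*t) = t*(t - 4)*(t - 1)*(t + 1)*(t + 4)*(t^2 - 2*t) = t^2*(t - 4)*(t - 1)*(t + 1)*(t + 4)*(t - 2)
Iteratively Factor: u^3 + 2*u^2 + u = (u)*(u^2 + 2*u + 1) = u*(u + 1)*(u + 1)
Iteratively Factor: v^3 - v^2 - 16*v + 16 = (v - 4)*(v^2 + 3*v - 4) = (v - 4)*(v + 4)*(v - 1)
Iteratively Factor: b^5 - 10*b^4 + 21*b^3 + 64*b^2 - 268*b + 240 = (b + 3)*(b^4 - 13*b^3 + 60*b^2 - 116*b + 80) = (b - 5)*(b + 3)*(b^3 - 8*b^2 + 20*b - 16) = (b - 5)*(b - 2)*(b + 3)*(b^2 - 6*b + 8) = (b - 5)*(b - 2)^2*(b + 3)*(b - 4)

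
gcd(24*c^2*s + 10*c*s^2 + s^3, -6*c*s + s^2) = s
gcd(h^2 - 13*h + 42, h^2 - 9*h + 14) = h - 7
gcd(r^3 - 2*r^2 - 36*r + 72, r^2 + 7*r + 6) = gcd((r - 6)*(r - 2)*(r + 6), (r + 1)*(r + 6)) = r + 6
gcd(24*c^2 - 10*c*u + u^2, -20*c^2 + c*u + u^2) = -4*c + u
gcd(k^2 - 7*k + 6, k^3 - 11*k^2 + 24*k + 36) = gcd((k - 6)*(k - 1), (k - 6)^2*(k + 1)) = k - 6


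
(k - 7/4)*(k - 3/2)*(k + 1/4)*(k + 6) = k^4 + 3*k^3 - 259*k^2/16 + 369*k/32 + 63/16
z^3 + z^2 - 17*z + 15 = (z - 3)*(z - 1)*(z + 5)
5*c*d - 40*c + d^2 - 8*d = (5*c + d)*(d - 8)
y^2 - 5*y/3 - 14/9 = (y - 7/3)*(y + 2/3)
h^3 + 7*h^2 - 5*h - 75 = (h - 3)*(h + 5)^2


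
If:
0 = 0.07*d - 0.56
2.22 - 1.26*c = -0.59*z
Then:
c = 0.468253968253968*z + 1.76190476190476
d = 8.00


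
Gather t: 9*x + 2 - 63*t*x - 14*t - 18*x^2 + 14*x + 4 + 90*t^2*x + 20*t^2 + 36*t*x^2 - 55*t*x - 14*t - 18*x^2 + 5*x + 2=t^2*(90*x + 20) + t*(36*x^2 - 118*x - 28) - 36*x^2 + 28*x + 8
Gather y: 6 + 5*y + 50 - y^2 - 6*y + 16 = -y^2 - y + 72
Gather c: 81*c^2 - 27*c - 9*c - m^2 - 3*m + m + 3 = 81*c^2 - 36*c - m^2 - 2*m + 3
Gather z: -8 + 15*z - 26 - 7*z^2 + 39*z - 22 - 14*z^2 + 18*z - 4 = -21*z^2 + 72*z - 60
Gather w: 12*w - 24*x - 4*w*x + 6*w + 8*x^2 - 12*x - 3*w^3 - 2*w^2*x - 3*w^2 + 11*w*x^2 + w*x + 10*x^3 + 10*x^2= -3*w^3 + w^2*(-2*x - 3) + w*(11*x^2 - 3*x + 18) + 10*x^3 + 18*x^2 - 36*x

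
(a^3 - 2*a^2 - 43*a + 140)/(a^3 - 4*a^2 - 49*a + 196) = (a - 5)/(a - 7)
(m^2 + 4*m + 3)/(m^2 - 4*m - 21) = (m + 1)/(m - 7)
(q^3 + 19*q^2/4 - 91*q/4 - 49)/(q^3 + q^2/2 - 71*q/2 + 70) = (4*q + 7)/(2*(2*q - 5))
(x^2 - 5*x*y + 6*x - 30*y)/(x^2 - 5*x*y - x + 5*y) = (x + 6)/(x - 1)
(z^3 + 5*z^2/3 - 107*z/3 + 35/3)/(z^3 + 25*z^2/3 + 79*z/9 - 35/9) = 3*(z - 5)/(3*z + 5)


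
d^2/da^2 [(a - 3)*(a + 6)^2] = 6*a + 18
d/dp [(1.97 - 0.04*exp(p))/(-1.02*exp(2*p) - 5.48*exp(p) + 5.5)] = (-0.0408*exp(2*p) + 4.0188*exp(p) + 10.5756)*exp(p)/(1.0404*exp(4*p) + 11.1792*exp(3*p) + 18.8104*exp(2*p) - 60.28*exp(p) + 30.25)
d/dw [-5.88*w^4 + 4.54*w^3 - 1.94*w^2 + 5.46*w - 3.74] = -23.52*w^3 + 13.62*w^2 - 3.88*w + 5.46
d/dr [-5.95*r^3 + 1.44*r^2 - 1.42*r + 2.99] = -17.85*r^2 + 2.88*r - 1.42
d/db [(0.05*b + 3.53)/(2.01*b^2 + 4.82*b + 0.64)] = (0.1005*b^2 + 0.241*b - (0.05*b + 3.53)*(4.02*b + 4.82) + 0.032)/(2.01*b^2 + 4.82*b + 0.64)^2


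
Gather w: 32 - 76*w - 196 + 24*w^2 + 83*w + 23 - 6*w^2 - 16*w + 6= 18*w^2 - 9*w - 135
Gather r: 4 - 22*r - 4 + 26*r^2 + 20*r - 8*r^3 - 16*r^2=-8*r^3 + 10*r^2 - 2*r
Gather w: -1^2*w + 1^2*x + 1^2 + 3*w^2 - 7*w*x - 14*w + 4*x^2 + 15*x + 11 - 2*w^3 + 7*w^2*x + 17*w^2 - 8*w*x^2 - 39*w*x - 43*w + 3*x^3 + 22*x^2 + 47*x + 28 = -2*w^3 + w^2*(7*x + 20) + w*(-8*x^2 - 46*x - 58) + 3*x^3 + 26*x^2 + 63*x + 40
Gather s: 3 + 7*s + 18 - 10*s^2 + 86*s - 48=-10*s^2 + 93*s - 27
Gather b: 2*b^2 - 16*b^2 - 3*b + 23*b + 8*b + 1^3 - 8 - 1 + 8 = -14*b^2 + 28*b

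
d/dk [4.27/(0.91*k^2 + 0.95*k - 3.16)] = (-7.7714*k - 4.0565)/(0.91*k^2 + 0.95*k - 3.16)^2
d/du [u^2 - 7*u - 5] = 2*u - 7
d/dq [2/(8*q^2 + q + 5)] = 2*(-16*q - 1)/(8*q^2 + q + 5)^2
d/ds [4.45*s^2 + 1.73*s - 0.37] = 8.9*s + 1.73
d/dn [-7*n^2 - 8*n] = -14*n - 8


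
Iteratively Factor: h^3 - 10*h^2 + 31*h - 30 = (h - 5)*(h^2 - 5*h + 6) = (h - 5)*(h - 2)*(h - 3)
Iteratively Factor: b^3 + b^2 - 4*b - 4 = (b - 2)*(b^2 + 3*b + 2) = (b - 2)*(b + 2)*(b + 1)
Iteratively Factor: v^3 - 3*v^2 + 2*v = (v)*(v^2 - 3*v + 2) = v*(v - 1)*(v - 2)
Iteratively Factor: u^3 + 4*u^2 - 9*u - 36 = (u + 3)*(u^2 + u - 12) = (u + 3)*(u + 4)*(u - 3)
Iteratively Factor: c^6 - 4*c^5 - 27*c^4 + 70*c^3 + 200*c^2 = (c)*(c^5 - 4*c^4 - 27*c^3 + 70*c^2 + 200*c) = c*(c + 2)*(c^4 - 6*c^3 - 15*c^2 + 100*c) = c*(c - 5)*(c + 2)*(c^3 - c^2 - 20*c) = c^2*(c - 5)*(c + 2)*(c^2 - c - 20) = c^2*(c - 5)^2*(c + 2)*(c + 4)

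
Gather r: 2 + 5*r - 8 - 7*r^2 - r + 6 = -7*r^2 + 4*r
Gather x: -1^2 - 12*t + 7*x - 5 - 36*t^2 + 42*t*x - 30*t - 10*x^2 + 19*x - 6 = -36*t^2 - 42*t - 10*x^2 + x*(42*t + 26) - 12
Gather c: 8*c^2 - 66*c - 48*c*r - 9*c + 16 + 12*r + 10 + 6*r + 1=8*c^2 + c*(-48*r - 75) + 18*r + 27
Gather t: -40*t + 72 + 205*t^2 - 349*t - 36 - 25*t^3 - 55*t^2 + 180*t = -25*t^3 + 150*t^2 - 209*t + 36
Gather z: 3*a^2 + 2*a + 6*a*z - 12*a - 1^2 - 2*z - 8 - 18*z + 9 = 3*a^2 - 10*a + z*(6*a - 20)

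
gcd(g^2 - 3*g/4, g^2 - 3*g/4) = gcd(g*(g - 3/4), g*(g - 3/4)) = g^2 - 3*g/4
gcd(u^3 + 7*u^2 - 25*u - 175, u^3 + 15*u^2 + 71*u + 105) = u^2 + 12*u + 35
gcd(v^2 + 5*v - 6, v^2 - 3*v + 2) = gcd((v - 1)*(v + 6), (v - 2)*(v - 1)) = v - 1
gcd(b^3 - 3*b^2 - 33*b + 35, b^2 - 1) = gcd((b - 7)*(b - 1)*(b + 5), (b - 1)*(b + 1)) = b - 1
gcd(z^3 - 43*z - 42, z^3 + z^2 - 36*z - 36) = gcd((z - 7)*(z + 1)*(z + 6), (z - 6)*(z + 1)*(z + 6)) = z^2 + 7*z + 6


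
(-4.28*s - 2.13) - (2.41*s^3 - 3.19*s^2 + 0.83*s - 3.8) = -2.41*s^3 + 3.19*s^2 - 5.11*s + 1.67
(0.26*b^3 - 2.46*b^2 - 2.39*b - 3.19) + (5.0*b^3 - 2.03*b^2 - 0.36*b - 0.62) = 5.26*b^3 - 4.49*b^2 - 2.75*b - 3.81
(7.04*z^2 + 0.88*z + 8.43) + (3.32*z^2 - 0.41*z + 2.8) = 10.36*z^2 + 0.47*z + 11.23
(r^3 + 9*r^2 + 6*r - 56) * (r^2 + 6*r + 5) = r^5 + 15*r^4 + 65*r^3 + 25*r^2 - 306*r - 280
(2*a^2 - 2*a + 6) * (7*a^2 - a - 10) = 14*a^4 - 16*a^3 + 24*a^2 + 14*a - 60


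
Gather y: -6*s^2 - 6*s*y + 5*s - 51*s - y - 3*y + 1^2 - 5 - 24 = -6*s^2 - 46*s + y*(-6*s - 4) - 28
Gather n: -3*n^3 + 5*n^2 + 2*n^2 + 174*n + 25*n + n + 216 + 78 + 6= -3*n^3 + 7*n^2 + 200*n + 300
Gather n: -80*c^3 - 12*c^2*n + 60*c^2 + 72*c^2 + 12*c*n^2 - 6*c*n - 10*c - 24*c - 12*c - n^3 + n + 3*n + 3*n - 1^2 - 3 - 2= -80*c^3 + 132*c^2 + 12*c*n^2 - 46*c - n^3 + n*(-12*c^2 - 6*c + 7) - 6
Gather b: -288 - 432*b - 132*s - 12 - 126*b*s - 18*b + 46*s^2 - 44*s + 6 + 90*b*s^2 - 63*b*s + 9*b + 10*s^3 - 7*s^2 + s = b*(90*s^2 - 189*s - 441) + 10*s^3 + 39*s^2 - 175*s - 294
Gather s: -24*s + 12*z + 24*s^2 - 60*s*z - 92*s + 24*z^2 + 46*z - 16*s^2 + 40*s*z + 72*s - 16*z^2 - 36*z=8*s^2 + s*(-20*z - 44) + 8*z^2 + 22*z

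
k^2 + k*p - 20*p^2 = (k - 4*p)*(k + 5*p)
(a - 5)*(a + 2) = a^2 - 3*a - 10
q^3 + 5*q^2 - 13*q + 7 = (q - 1)^2*(q + 7)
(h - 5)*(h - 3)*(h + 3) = h^3 - 5*h^2 - 9*h + 45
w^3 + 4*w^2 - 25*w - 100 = (w - 5)*(w + 4)*(w + 5)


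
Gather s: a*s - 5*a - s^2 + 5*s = -5*a - s^2 + s*(a + 5)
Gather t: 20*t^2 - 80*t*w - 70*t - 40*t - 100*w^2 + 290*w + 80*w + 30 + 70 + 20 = 20*t^2 + t*(-80*w - 110) - 100*w^2 + 370*w + 120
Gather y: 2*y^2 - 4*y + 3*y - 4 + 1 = 2*y^2 - y - 3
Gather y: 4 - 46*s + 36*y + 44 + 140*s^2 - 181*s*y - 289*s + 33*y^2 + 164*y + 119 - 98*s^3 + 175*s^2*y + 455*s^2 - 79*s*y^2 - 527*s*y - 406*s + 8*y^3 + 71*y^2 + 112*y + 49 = -98*s^3 + 595*s^2 - 741*s + 8*y^3 + y^2*(104 - 79*s) + y*(175*s^2 - 708*s + 312) + 216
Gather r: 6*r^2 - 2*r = 6*r^2 - 2*r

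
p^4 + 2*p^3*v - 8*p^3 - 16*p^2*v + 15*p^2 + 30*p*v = p*(p - 5)*(p - 3)*(p + 2*v)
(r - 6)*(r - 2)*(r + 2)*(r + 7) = r^4 + r^3 - 46*r^2 - 4*r + 168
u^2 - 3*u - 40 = (u - 8)*(u + 5)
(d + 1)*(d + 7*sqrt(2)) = d^2 + d + 7*sqrt(2)*d + 7*sqrt(2)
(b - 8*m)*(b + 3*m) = b^2 - 5*b*m - 24*m^2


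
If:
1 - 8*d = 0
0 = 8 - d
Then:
No Solution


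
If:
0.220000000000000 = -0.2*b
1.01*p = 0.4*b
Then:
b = -1.10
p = -0.44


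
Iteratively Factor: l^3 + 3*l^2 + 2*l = (l)*(l^2 + 3*l + 2) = l*(l + 1)*(l + 2)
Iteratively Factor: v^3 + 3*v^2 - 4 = (v + 2)*(v^2 + v - 2) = (v - 1)*(v + 2)*(v + 2)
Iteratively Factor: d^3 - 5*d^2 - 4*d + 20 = (d - 2)*(d^2 - 3*d - 10) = (d - 5)*(d - 2)*(d + 2)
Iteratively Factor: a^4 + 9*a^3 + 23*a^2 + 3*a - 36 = (a + 4)*(a^3 + 5*a^2 + 3*a - 9) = (a + 3)*(a + 4)*(a^2 + 2*a - 3) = (a + 3)^2*(a + 4)*(a - 1)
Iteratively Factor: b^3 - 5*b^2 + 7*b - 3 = (b - 1)*(b^2 - 4*b + 3) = (b - 3)*(b - 1)*(b - 1)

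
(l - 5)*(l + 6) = l^2 + l - 30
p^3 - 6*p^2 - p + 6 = (p - 6)*(p - 1)*(p + 1)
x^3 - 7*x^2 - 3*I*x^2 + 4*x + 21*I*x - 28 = (x - 7)*(x - 4*I)*(x + I)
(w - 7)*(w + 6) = w^2 - w - 42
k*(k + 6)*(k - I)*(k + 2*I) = k^4 + 6*k^3 + I*k^3 + 2*k^2 + 6*I*k^2 + 12*k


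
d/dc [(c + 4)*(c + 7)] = 2*c + 11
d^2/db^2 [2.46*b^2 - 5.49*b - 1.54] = 4.92000000000000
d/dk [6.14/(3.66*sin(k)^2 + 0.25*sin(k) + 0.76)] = -(44.9448*sin(k) + 1.535)*cos(k)/(3.66*sin(k)^2 + 0.25*sin(k) + 0.76)^2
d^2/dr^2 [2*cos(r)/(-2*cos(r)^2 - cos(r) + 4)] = 4*(-(1 - cos(r)^2)^2 + 2*cos(r)^5 + 20*cos(r)^3 - 16*cos(r) - 3)/(2*cos(r)^2 + cos(r) - 4)^3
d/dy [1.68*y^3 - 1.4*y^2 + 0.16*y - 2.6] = 5.04*y^2 - 2.8*y + 0.16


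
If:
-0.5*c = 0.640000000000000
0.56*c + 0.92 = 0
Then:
No Solution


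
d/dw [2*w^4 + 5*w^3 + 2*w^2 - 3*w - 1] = 8*w^3 + 15*w^2 + 4*w - 3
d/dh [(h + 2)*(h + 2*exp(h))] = 2*h*exp(h) + 2*h + 6*exp(h) + 2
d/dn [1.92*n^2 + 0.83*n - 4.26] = 3.84*n + 0.83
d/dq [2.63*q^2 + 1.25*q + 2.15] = 5.26*q + 1.25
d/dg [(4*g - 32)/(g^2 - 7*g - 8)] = -4/(g^2 + 2*g + 1)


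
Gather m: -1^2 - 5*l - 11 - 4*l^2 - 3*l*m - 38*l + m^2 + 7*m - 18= -4*l^2 - 43*l + m^2 + m*(7 - 3*l) - 30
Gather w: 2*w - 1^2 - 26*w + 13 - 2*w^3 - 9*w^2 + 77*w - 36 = -2*w^3 - 9*w^2 + 53*w - 24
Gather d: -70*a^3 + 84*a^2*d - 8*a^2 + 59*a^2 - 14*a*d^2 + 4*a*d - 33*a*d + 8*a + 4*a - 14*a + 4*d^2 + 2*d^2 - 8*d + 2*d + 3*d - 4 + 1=-70*a^3 + 51*a^2 - 2*a + d^2*(6 - 14*a) + d*(84*a^2 - 29*a - 3) - 3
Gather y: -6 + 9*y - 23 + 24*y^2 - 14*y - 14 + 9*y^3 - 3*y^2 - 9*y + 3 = 9*y^3 + 21*y^2 - 14*y - 40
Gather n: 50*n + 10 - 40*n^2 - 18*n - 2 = -40*n^2 + 32*n + 8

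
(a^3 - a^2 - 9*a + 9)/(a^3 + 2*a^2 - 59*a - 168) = (a^2 - 4*a + 3)/(a^2 - a - 56)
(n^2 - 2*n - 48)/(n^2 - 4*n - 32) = (n + 6)/(n + 4)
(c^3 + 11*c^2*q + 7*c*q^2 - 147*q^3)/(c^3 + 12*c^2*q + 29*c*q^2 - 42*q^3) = (-c^2 - 4*c*q + 21*q^2)/(-c^2 - 5*c*q + 6*q^2)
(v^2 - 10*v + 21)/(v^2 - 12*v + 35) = (v - 3)/(v - 5)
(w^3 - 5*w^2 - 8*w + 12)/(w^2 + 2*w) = w - 7 + 6/w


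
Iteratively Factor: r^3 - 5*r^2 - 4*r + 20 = (r - 2)*(r^2 - 3*r - 10) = (r - 5)*(r - 2)*(r + 2)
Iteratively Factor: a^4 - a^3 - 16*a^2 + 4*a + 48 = (a - 2)*(a^3 + a^2 - 14*a - 24) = (a - 2)*(a + 2)*(a^2 - a - 12) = (a - 4)*(a - 2)*(a + 2)*(a + 3)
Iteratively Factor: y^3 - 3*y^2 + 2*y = (y - 1)*(y^2 - 2*y) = (y - 2)*(y - 1)*(y)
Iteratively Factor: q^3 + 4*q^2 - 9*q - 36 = (q + 3)*(q^2 + q - 12) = (q + 3)*(q + 4)*(q - 3)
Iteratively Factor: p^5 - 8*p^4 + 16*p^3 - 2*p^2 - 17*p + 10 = (p + 1)*(p^4 - 9*p^3 + 25*p^2 - 27*p + 10) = (p - 1)*(p + 1)*(p^3 - 8*p^2 + 17*p - 10) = (p - 5)*(p - 1)*(p + 1)*(p^2 - 3*p + 2) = (p - 5)*(p - 2)*(p - 1)*(p + 1)*(p - 1)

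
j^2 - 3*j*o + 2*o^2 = (j - 2*o)*(j - o)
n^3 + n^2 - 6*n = n*(n - 2)*(n + 3)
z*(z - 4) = z^2 - 4*z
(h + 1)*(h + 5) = h^2 + 6*h + 5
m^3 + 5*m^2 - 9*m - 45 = (m - 3)*(m + 3)*(m + 5)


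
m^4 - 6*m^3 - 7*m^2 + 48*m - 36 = (m - 6)*(m - 2)*(m - 1)*(m + 3)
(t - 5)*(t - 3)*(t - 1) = t^3 - 9*t^2 + 23*t - 15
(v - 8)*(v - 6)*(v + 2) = v^3 - 12*v^2 + 20*v + 96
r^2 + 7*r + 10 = (r + 2)*(r + 5)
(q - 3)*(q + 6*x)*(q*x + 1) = q^3*x + 6*q^2*x^2 - 3*q^2*x + q^2 - 18*q*x^2 + 6*q*x - 3*q - 18*x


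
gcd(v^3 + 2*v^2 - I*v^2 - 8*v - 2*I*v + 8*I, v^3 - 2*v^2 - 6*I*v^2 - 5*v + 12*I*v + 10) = v^2 + v*(-2 - I) + 2*I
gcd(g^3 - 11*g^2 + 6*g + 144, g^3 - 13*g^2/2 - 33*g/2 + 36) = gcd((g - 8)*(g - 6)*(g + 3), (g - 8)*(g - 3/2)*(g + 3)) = g^2 - 5*g - 24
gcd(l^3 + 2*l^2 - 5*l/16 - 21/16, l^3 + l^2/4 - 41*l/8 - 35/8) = l^2 + 11*l/4 + 7/4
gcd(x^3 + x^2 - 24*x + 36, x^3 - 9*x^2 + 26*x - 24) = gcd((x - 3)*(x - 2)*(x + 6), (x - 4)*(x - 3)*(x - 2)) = x^2 - 5*x + 6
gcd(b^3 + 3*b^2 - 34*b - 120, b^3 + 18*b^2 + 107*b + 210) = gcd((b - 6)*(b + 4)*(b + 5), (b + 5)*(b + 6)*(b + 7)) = b + 5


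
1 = 1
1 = 1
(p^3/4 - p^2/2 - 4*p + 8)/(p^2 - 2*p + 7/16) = 4*(p^3 - 2*p^2 - 16*p + 32)/(16*p^2 - 32*p + 7)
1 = 1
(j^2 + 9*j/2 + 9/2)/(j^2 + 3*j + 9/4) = 2*(j + 3)/(2*j + 3)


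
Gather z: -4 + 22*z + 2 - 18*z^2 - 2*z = -18*z^2 + 20*z - 2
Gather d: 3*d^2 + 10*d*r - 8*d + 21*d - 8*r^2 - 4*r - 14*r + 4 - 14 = 3*d^2 + d*(10*r + 13) - 8*r^2 - 18*r - 10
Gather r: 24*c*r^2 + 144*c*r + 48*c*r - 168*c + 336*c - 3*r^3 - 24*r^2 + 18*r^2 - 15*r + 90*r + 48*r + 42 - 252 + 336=168*c - 3*r^3 + r^2*(24*c - 6) + r*(192*c + 123) + 126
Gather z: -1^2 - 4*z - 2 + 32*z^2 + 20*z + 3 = 32*z^2 + 16*z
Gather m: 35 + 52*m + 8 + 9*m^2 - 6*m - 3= 9*m^2 + 46*m + 40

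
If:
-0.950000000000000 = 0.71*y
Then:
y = -1.34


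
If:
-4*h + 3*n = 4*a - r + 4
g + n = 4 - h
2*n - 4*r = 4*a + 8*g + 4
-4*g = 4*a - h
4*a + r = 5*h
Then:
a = 185/183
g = -136/183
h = 196/183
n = 224/61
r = 80/61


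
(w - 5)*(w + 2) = w^2 - 3*w - 10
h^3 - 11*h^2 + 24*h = h*(h - 8)*(h - 3)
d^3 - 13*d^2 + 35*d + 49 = (d - 7)^2*(d + 1)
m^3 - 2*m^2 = m^2*(m - 2)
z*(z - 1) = z^2 - z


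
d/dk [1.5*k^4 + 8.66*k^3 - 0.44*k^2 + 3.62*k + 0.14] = 6.0*k^3 + 25.98*k^2 - 0.88*k + 3.62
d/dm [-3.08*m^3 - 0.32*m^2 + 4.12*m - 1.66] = -9.24*m^2 - 0.64*m + 4.12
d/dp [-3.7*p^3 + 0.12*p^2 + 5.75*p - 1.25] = -11.1*p^2 + 0.24*p + 5.75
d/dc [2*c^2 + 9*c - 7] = 4*c + 9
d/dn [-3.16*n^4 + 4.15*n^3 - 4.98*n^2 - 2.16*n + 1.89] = -12.64*n^3 + 12.45*n^2 - 9.96*n - 2.16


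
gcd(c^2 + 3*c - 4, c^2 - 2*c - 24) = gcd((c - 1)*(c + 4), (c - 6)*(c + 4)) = c + 4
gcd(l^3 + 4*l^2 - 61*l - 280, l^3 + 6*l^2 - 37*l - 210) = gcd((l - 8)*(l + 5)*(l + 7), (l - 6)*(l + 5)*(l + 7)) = l^2 + 12*l + 35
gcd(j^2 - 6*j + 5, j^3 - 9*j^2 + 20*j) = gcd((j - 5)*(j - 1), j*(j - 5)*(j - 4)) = j - 5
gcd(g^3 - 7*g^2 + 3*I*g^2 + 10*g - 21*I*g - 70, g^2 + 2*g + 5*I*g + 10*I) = g + 5*I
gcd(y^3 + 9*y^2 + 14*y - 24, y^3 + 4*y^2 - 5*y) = y - 1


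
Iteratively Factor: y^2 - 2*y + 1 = (y - 1)*(y - 1)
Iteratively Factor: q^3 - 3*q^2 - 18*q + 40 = (q + 4)*(q^2 - 7*q + 10) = (q - 5)*(q + 4)*(q - 2)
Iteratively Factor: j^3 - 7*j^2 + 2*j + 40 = (j + 2)*(j^2 - 9*j + 20) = (j - 5)*(j + 2)*(j - 4)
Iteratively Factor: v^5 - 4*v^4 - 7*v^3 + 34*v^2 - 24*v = (v - 2)*(v^4 - 2*v^3 - 11*v^2 + 12*v) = (v - 2)*(v + 3)*(v^3 - 5*v^2 + 4*v) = v*(v - 2)*(v + 3)*(v^2 - 5*v + 4) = v*(v - 2)*(v - 1)*(v + 3)*(v - 4)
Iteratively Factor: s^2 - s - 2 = (s + 1)*(s - 2)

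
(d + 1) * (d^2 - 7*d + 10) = d^3 - 6*d^2 + 3*d + 10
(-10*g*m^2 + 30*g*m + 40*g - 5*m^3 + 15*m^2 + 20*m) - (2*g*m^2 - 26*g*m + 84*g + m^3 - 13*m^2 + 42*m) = -12*g*m^2 + 56*g*m - 44*g - 6*m^3 + 28*m^2 - 22*m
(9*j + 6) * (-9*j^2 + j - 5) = -81*j^3 - 45*j^2 - 39*j - 30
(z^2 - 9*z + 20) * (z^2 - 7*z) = z^4 - 16*z^3 + 83*z^2 - 140*z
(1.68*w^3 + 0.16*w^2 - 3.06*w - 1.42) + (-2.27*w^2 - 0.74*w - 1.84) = 1.68*w^3 - 2.11*w^2 - 3.8*w - 3.26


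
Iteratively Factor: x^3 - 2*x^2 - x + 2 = (x + 1)*(x^2 - 3*x + 2) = (x - 1)*(x + 1)*(x - 2)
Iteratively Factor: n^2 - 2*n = (n)*(n - 2)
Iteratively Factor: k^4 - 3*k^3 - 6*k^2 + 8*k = (k - 1)*(k^3 - 2*k^2 - 8*k) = (k - 4)*(k - 1)*(k^2 + 2*k) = (k - 4)*(k - 1)*(k + 2)*(k)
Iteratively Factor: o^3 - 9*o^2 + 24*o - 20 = (o - 5)*(o^2 - 4*o + 4) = (o - 5)*(o - 2)*(o - 2)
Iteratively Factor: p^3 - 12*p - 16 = (p + 2)*(p^2 - 2*p - 8) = (p - 4)*(p + 2)*(p + 2)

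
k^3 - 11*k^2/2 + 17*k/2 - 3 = (k - 3)*(k - 2)*(k - 1/2)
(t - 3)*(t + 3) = t^2 - 9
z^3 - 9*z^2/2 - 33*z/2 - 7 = (z - 7)*(z + 1/2)*(z + 2)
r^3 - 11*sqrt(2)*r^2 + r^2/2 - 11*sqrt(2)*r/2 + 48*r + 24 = (r + 1/2)*(r - 8*sqrt(2))*(r - 3*sqrt(2))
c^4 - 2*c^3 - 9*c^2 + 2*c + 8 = (c - 4)*(c - 1)*(c + 1)*(c + 2)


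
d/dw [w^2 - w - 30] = 2*w - 1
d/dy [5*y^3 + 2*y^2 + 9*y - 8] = 15*y^2 + 4*y + 9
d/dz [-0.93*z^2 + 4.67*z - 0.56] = 4.67 - 1.86*z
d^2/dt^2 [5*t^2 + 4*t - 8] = 10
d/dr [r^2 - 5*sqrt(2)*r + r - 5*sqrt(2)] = 2*r - 5*sqrt(2) + 1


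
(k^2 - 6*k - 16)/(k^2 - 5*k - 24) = (k + 2)/(k + 3)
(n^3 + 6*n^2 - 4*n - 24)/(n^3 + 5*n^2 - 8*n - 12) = (n + 2)/(n + 1)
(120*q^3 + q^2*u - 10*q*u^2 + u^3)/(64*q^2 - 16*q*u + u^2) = (15*q^2 + 2*q*u - u^2)/(8*q - u)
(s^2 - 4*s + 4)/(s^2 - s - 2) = (s - 2)/(s + 1)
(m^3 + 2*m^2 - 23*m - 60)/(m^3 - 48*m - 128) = (m^2 - 2*m - 15)/(m^2 - 4*m - 32)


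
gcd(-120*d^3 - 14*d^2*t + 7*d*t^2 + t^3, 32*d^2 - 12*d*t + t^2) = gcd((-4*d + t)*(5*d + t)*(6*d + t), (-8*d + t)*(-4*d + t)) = -4*d + t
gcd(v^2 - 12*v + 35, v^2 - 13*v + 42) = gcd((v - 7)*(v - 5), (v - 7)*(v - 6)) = v - 7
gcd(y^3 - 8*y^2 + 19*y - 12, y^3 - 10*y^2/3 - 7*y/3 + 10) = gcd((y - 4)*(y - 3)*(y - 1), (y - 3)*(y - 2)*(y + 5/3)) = y - 3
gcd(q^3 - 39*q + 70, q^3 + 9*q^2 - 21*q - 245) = q^2 + 2*q - 35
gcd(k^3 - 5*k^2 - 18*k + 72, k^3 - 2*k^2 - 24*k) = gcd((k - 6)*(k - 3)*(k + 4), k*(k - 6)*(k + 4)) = k^2 - 2*k - 24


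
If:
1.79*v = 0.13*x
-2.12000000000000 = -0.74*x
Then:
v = 0.21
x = 2.86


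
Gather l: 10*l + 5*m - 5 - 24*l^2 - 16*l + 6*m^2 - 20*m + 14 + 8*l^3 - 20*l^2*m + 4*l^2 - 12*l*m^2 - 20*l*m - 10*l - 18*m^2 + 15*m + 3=8*l^3 + l^2*(-20*m - 20) + l*(-12*m^2 - 20*m - 16) - 12*m^2 + 12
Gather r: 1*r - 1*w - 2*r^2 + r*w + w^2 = -2*r^2 + r*(w + 1) + w^2 - w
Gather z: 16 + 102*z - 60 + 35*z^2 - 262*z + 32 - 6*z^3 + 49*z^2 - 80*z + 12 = -6*z^3 + 84*z^2 - 240*z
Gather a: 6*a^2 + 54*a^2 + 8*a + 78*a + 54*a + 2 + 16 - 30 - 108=60*a^2 + 140*a - 120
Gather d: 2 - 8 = -6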